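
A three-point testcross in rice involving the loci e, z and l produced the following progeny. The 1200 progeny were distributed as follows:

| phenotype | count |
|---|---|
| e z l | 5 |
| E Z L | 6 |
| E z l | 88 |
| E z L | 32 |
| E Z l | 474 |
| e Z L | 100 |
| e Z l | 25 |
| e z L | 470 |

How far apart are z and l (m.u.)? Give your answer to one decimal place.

The two most frequent reciprocal classes, e z L and E Z l, are the parental types, so the F1 was e z L / E Z l.
The two rarest classes, e z l and E Z L, are the double crossovers. Comparing them with the parentals, only the l allele has switched, so l is the middle locus and the order is z – l – e.
Crossovers in the z–l interval produce the single-crossover classes e Z L and E z l (100 + 88 = 188) plus the double crossovers (11).
RF(z–l) = (188 + 11) / 1200 = 199/1200 = 0.1658 → 16.6 m.u.

16.6 m.u.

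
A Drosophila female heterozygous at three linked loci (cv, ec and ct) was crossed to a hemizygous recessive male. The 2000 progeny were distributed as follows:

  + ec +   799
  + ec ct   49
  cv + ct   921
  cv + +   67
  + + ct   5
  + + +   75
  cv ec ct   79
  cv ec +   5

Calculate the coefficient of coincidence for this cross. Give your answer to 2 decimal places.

The two most frequent reciprocal classes, cv + ct and + ec +, are the parental types, so the F1 was cv + ct / + ec +.
The two rarest classes, + + ct and cv ec +, are the double crossovers. Comparing them with the parentals, only the cv allele has switched, so cv is the middle locus and the order is ct – cv – ec.
ct–cv: (116 + 10)/2000 = 0.0630; cv–ec: (154 + 10)/2000 = 0.0820.
Expected DCO frequency = 0.0630 × 0.0820 ≈ 0.00517; observed = 10/2000 ≈ 0.00500.
Coefficient of coincidence = 0.00500/0.00517 ≈ 0.97.

0.97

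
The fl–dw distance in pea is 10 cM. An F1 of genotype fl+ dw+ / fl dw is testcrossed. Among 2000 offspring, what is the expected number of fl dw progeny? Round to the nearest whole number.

900

A map distance of 10 cM corresponds to a recombination frequency of 0.100.
The F1 is fl+ dw+ / fl dw, so fl dw is a parental gamete class with expected frequency (1 − r)/2 = 0.900/2 = 0.4500.
Expected number = 0.4500 × 2000 = 900.00 ≈ 900.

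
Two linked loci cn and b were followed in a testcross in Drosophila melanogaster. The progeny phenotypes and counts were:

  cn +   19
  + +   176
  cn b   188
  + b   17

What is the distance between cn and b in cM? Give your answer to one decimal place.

9.0 cM

The two most frequent classes, + + (176) and cn b (188), are the parental types, so the F1 was + + / cn b.
The recombinant classes are + b and cn +: 17 + 19 = 36.
Recombination frequency = 36/400 = 0.0900 ≈ 9.0%, i.e. 9.0 cM.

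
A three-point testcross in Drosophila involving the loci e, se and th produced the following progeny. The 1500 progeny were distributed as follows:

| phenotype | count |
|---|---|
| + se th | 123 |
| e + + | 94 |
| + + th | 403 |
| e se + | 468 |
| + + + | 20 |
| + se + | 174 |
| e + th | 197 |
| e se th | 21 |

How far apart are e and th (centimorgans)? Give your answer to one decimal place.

27.5 centimorgans

The two most frequent reciprocal classes, + + th and e se +, are the parental types, so the F1 was + + th / e se +.
The two rarest classes, + + + and e se th, are the double crossovers. Comparing them with the parentals, only the th allele has switched, so th is the middle locus and the order is se – th – e.
Crossovers in the th–e interval produce the single-crossover classes e + th and + se + (197 + 174 = 371) plus the double crossovers (41).
RF(th–e) = (371 + 41) / 1500 = 412/1500 = 0.2747 → 27.5 centimorgans.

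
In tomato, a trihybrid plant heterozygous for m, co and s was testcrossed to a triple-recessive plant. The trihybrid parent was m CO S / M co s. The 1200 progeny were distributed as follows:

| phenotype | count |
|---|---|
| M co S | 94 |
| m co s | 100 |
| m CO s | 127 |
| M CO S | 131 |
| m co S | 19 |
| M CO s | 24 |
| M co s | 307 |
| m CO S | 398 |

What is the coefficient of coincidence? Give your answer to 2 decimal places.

The two rarest classes, m co S and M CO s, are the double crossovers. Comparing them with the parentals, only the co allele has switched, so co is the middle locus and the order is s – co – m.
s–co: (221 + 43)/1200 = 0.2200; co–m: (231 + 43)/1200 = 0.2283.
Expected DCO frequency = 0.2200 × 0.2283 ≈ 0.05023; observed = 43/1200 ≈ 0.03583.
Coefficient of coincidence = 0.03583/0.05023 ≈ 0.71.

0.71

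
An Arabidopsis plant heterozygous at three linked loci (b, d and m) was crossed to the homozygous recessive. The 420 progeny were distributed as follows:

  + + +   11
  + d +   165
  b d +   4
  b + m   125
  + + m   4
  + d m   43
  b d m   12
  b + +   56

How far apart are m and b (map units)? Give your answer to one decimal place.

The two most frequent reciprocal classes, + d + and b + m, are the parental types, so the F1 was + d + / b + m.
The two rarest classes, b d + and + + m, are the double crossovers. Comparing them with the parentals, only the b allele has switched, so b is the middle locus and the order is m – b – d.
Crossovers in the m–b interval produce the single-crossover classes + d m and b + + (43 + 56 = 99) plus the double crossovers (8).
RF(m–b) = (99 + 8) / 420 = 107/420 = 0.2548 → 25.5 map units.

25.5 map units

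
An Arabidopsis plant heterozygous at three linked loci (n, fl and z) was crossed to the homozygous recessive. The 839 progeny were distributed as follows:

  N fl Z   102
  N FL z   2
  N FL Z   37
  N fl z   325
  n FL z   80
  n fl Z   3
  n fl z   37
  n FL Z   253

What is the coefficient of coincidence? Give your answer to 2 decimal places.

The two most frequent reciprocal classes, n FL Z and N fl z, are the parental types, so the F1 was n FL Z / N fl z.
The two rarest classes, n fl Z and N FL z, are the double crossovers. Comparing them with the parentals, only the fl allele has switched, so fl is the middle locus and the order is n – fl – z.
n–fl: (74 + 5)/839 = 0.0942; fl–z: (182 + 5)/839 = 0.2229.
Expected DCO frequency = 0.0942 × 0.2229 ≈ 0.02100; observed = 5/839 ≈ 0.00596.
Coefficient of coincidence = 0.00596/0.02100 ≈ 0.28.

0.28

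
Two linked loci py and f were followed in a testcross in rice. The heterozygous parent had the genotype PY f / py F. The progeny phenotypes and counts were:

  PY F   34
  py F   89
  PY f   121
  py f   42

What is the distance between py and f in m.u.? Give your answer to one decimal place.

26.6 m.u.

The recombinant classes are PY F and py f: 34 + 42 = 76.
Recombination frequency = 76/286 = 0.2657 ≈ 26.6%, i.e. 26.6 m.u.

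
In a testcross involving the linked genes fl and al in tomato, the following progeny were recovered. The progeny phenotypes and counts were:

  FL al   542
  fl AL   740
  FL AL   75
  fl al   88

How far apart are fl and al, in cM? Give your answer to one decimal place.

The two most frequent classes, FL al (542) and fl AL (740), are the parental types, so the F1 was FL al / fl AL.
The recombinant classes are FL AL and fl al: 75 + 88 = 163.
Recombination frequency = 163/1445 = 0.1128 ≈ 11.3%, i.e. 11.3 cM.

11.3 cM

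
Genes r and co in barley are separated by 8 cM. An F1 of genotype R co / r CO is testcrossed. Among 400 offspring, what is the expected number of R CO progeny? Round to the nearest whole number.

16

A map distance of 8 cM corresponds to a recombination frequency of 0.080.
The F1 is R co / r CO, so R CO is a recombinant gamete class with expected frequency r/2 = 0.080/2 = 0.0400.
Expected number = 0.0400 × 400 = 16.00 ≈ 16.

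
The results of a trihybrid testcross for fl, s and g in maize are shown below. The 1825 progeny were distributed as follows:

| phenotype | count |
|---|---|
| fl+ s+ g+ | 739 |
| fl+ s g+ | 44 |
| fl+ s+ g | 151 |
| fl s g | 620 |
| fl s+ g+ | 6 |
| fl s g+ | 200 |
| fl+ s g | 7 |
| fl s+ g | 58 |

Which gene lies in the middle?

fl

The two most frequent reciprocal classes, fl s g and fl+ s+ g+, are the parental types, so the F1 was fl s g / fl+ s+ g+.
The two rarest classes, fl+ s g and fl s+ g+, are the double crossovers. Comparing them with the parentals, only the fl allele has switched, so fl is the middle locus and the order is g – fl – s.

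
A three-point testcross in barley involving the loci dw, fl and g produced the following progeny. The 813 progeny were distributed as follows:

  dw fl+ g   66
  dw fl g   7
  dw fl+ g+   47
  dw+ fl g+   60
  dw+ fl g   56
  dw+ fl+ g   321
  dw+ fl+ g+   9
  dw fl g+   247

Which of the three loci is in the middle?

The two most frequent reciprocal classes, dw+ fl+ g and dw fl g+, are the parental types, so the F1 was dw+ fl+ g / dw fl g+.
The two rarest classes, dw+ fl+ g+ and dw fl g, are the double crossovers. Comparing them with the parentals, only the g allele has switched, so g is the middle locus and the order is dw – g – fl.

g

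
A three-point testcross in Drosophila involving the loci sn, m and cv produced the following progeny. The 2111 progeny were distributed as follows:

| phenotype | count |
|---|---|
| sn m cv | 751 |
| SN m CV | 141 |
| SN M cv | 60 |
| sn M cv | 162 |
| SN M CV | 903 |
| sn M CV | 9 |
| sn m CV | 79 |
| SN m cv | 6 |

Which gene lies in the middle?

The two most frequent reciprocal classes, SN M CV and sn m cv, are the parental types, so the F1 was SN M CV / sn m cv.
The two rarest classes, sn M CV and SN m cv, are the double crossovers. Comparing them with the parentals, only the sn allele has switched, so sn is the middle locus and the order is m – sn – cv.

sn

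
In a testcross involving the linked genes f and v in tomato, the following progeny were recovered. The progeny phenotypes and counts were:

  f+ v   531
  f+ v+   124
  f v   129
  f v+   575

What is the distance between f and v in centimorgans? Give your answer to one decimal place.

The two most frequent classes, f+ v (531) and f v+ (575), are the parental types, so the F1 was f+ v / f v+.
The recombinant classes are f+ v+ and f v: 124 + 129 = 253.
Recombination frequency = 253/1359 = 0.1862 ≈ 18.6%, i.e. 18.6 centimorgans.

18.6 centimorgans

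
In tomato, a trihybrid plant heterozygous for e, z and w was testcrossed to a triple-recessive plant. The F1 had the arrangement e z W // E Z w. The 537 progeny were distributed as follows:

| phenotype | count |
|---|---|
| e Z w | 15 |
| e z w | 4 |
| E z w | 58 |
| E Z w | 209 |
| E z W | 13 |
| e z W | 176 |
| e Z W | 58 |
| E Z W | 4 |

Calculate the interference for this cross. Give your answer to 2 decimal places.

0.04

The two rarest classes, e z w and E Z W, are the double crossovers. Comparing them with the parentals, only the w allele has switched, so w is the middle locus and the order is z – w – e.
z–w: (116 + 8)/537 = 0.2309; w–e: (28 + 8)/537 = 0.0670.
Expected DCO frequency = 0.2309 × 0.0670 ≈ 0.01547; observed = 8/537 ≈ 0.01490.
Coefficient of coincidence = 0.01490/0.01547 ≈ 0.96; interference = 1 − 0.96 = 0.04.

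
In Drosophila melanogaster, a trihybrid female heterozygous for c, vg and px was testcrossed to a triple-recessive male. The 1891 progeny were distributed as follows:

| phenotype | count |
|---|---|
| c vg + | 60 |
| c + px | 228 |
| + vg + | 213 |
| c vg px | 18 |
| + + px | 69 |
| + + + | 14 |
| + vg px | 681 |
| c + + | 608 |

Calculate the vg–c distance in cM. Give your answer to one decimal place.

The two most frequent reciprocal classes, c + + and + vg px, are the parental types, so the F1 was c + + / + vg px.
The two rarest classes, + + + and c vg px, are the double crossovers. Comparing them with the parentals, only the c allele has switched, so c is the middle locus and the order is vg – c – px.
Crossovers in the vg–c interval produce the single-crossover classes c vg + and + + px (60 + 69 = 129) plus the double crossovers (32).
RF(vg–c) = (129 + 32) / 1891 = 161/1891 = 0.0851 → 8.5 cM.

8.5 cM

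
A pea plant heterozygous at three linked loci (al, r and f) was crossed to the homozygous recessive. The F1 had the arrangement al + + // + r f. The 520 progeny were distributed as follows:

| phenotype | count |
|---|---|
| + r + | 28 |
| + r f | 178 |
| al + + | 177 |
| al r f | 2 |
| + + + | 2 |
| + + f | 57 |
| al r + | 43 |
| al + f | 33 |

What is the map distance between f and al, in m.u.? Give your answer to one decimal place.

The two rarest classes, + + + and al r f, are the double crossovers. Comparing them with the parentals, only the al allele has switched, so al is the middle locus and the order is r – al – f.
Crossovers in the al–f interval produce the single-crossover classes al + f and + r + (33 + 28 = 61) plus the double crossovers (4).
RF(al–f) = (61 + 4) / 520 = 65/520 = 0.1250 → 12.5 m.u.

12.5 m.u.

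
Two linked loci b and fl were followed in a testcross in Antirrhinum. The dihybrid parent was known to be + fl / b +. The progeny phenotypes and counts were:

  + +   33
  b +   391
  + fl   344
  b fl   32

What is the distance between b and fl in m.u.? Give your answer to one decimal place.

The recombinant classes are + + and b fl: 33 + 32 = 65.
Recombination frequency = 65/800 = 0.0813 ≈ 8.1%, i.e. 8.1 m.u.

8.1 m.u.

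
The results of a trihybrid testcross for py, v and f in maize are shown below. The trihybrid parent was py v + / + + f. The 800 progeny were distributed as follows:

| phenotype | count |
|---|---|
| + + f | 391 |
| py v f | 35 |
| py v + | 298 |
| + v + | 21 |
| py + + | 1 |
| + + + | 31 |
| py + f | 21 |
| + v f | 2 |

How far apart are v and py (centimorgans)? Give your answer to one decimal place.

The two rarest classes, py + + and + v f, are the double crossovers. Comparing them with the parentals, only the v allele has switched, so v is the middle locus and the order is f – v – py.
Crossovers in the v–py interval produce the single-crossover classes + v + and py + f (21 + 21 = 42) plus the double crossovers (3).
RF(v–py) = (42 + 3) / 800 = 45/800 = 0.0563 → 5.6 centimorgans.

5.6 centimorgans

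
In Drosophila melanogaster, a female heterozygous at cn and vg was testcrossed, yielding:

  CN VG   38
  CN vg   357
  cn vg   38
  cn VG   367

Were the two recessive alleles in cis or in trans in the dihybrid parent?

The two most frequent classes are CN vg (357) and cn VG (367); these are the parental (non-recombinant) types.
So the F1 carried CN vg on one chromosome and cn VG on the other — the recessive alleles are on opposite chromosomes (trans / repulsion).

trans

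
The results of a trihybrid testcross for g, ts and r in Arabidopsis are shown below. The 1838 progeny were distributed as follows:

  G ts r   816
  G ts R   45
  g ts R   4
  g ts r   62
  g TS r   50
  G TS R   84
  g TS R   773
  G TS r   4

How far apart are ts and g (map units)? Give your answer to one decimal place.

The two most frequent reciprocal classes, g TS R and G ts r, are the parental types, so the F1 was g TS R / G ts r.
The two rarest classes, g ts R and G TS r, are the double crossovers. Comparing them with the parentals, only the ts allele has switched, so ts is the middle locus and the order is g – ts – r.
Crossovers in the g–ts interval produce the single-crossover classes G TS R and g ts r (84 + 62 = 146) plus the double crossovers (8).
RF(g–ts) = (146 + 8) / 1838 = 154/1838 = 0.0838 → 8.4 map units.

8.4 map units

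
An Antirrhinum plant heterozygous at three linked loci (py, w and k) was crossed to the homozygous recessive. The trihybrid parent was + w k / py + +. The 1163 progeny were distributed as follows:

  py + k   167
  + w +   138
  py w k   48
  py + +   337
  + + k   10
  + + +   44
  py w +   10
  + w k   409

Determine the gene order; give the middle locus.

w

The two rarest classes, + + k and py w +, are the double crossovers. Comparing them with the parentals, only the w allele has switched, so w is the middle locus and the order is k – w – py.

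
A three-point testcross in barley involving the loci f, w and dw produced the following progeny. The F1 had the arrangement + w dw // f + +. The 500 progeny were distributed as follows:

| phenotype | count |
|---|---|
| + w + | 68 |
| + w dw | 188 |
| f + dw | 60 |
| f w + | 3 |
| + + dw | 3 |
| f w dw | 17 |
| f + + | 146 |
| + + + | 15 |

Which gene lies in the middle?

The two rarest classes, + + dw and f w +, are the double crossovers. Comparing them with the parentals, only the w allele has switched, so w is the middle locus and the order is f – w – dw.

w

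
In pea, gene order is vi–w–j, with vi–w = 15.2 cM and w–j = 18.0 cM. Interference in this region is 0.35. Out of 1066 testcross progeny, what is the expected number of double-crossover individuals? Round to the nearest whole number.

19

Map distances give recombination frequencies of 0.152 and 0.180 for the two intervals.
With interference 0.35 (so coincidence = 0.65), expected double-crossover frequency = 0.152 × 0.180 × 0.65 = 0.01778.
Expected number = 0.01778 × 1066 = 18.96 ≈ 19.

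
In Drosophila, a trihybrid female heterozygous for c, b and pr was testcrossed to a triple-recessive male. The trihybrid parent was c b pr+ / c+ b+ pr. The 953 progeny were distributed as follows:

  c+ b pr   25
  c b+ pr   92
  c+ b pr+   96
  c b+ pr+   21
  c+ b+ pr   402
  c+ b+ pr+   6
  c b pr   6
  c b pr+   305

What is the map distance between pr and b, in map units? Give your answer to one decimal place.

The two rarest classes, c b pr and c+ b+ pr+, are the double crossovers. Comparing them with the parentals, only the pr allele has switched, so pr is the middle locus and the order is c – pr – b.
Crossovers in the pr–b interval produce the single-crossover classes c b+ pr+ and c+ b pr (21 + 25 = 46) plus the double crossovers (12).
RF(pr–b) = (46 + 12) / 953 = 58/953 = 0.0609 → 6.1 map units.

6.1 map units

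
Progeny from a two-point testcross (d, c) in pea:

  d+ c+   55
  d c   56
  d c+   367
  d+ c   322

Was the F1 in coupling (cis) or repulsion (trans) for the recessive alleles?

trans

The two most frequent classes are d+ c (322) and d c+ (367); these are the parental (non-recombinant) types.
So the F1 carried d+ c on one chromosome and d c+ on the other — the recessive alleles are on opposite chromosomes (trans / repulsion).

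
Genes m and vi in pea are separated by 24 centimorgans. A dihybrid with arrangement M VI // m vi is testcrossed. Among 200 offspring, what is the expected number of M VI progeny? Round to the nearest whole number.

A map distance of 24 centimorgans corresponds to a recombination frequency of 0.240.
The F1 is M VI / m vi, so M VI is a parental gamete class with expected frequency (1 − r)/2 = 0.760/2 = 0.3800.
Expected number = 0.3800 × 200 = 76.00 ≈ 76.

76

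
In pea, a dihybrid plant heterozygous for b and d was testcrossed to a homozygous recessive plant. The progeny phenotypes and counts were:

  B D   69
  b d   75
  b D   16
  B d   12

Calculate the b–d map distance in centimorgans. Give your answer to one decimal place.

16.3 centimorgans

The two most frequent classes, B D (69) and b d (75), are the parental types, so the F1 was B D / b d.
The recombinant classes are B d and b D: 12 + 16 = 28.
Recombination frequency = 28/172 = 0.1628 ≈ 16.3%, i.e. 16.3 centimorgans.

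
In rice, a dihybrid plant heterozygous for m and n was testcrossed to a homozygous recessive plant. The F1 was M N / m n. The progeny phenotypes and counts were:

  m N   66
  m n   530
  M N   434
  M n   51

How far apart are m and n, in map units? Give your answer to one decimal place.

The recombinant classes are M n and m N: 51 + 66 = 117.
Recombination frequency = 117/1081 = 0.1082 ≈ 10.8%, i.e. 10.8 map units.

10.8 map units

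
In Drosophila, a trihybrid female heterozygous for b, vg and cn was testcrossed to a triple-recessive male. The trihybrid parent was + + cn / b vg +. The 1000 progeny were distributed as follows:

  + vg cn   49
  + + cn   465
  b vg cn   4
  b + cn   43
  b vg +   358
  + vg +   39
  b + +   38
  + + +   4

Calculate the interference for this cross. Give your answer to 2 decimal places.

0.06

The two rarest classes, + + + and b vg cn, are the double crossovers. Comparing them with the parentals, only the cn allele has switched, so cn is the middle locus and the order is b – cn – vg.
b–cn: (82 + 8)/1000 = 0.0900; cn–vg: (87 + 8)/1000 = 0.0950.
Expected DCO frequency = 0.0900 × 0.0950 ≈ 0.00855; observed = 8/1000 ≈ 0.00800.
Coefficient of coincidence = 0.00800/0.00855 ≈ 0.94; interference = 1 − 0.94 = 0.06.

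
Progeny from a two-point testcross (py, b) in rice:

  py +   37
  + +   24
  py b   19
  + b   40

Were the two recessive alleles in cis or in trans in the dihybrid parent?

trans

The two most frequent classes are + b (40) and py + (37); these are the parental (non-recombinant) types.
So the F1 carried + b on one chromosome and py + on the other — the recessive alleles are on opposite chromosomes (trans / repulsion).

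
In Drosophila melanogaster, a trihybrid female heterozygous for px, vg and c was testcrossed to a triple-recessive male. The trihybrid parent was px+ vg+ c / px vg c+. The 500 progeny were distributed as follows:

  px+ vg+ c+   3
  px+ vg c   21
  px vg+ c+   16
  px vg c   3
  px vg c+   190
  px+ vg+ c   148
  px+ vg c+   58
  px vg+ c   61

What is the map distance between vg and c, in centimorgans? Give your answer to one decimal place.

8.6 centimorgans

The two rarest classes, px+ vg+ c+ and px vg c, are the double crossovers. Comparing them with the parentals, only the c allele has switched, so c is the middle locus and the order is vg – c – px.
Crossovers in the vg–c interval produce the single-crossover classes px+ vg c and px vg+ c+ (21 + 16 = 37) plus the double crossovers (6).
RF(vg–c) = (37 + 6) / 500 = 43/500 = 0.0860 → 8.6 centimorgans.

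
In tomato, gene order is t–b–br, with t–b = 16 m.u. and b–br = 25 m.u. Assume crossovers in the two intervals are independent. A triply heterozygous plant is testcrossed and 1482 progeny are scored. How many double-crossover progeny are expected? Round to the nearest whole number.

59

Map distances give recombination frequencies of 0.160 and 0.250 for the two intervals.
With no interference, expected double-crossover frequency = 0.160 × 0.250 = 0.04000.
Expected number = 0.04000 × 1482 = 59.28 ≈ 59.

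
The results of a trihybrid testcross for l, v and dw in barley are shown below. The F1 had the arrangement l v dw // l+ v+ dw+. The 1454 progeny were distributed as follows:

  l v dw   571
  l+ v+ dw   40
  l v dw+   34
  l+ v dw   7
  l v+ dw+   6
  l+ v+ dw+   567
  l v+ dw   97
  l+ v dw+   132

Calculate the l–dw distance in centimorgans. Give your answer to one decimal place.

6.0 centimorgans

The two rarest classes, l+ v dw and l v+ dw+, are the double crossovers. Comparing them with the parentals, only the l allele has switched, so l is the middle locus and the order is v – l – dw.
Crossovers in the l–dw interval produce the single-crossover classes l v dw+ and l+ v+ dw (34 + 40 = 74) plus the double crossovers (13).
RF(l–dw) = (74 + 13) / 1454 = 87/1454 = 0.0598 → 6.0 centimorgans.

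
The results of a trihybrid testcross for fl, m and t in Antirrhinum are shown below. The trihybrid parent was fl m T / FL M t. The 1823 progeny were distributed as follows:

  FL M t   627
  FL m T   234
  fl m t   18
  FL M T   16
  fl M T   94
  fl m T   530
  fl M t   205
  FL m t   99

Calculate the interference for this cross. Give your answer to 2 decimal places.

0.42

The two rarest classes, fl m t and FL M T, are the double crossovers. Comparing them with the parentals, only the t allele has switched, so t is the middle locus and the order is fl – t – m.
fl–t: (439 + 34)/1823 = 0.2595; t–m: (193 + 34)/1823 = 0.1245.
Expected DCO frequency = 0.2595 × 0.1245 ≈ 0.03231; observed = 34/1823 ≈ 0.01865.
Coefficient of coincidence = 0.01865/0.03231 ≈ 0.58; interference = 1 − 0.58 = 0.42.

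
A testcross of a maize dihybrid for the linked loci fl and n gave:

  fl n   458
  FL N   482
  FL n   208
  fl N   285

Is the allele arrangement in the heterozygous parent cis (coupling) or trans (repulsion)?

The two most frequent classes are FL N (482) and fl n (458); these are the parental (non-recombinant) types.
So the F1 carried FL N on one chromosome and fl n on the other — the recessive alleles are on the same chromosome (cis / coupling).

cis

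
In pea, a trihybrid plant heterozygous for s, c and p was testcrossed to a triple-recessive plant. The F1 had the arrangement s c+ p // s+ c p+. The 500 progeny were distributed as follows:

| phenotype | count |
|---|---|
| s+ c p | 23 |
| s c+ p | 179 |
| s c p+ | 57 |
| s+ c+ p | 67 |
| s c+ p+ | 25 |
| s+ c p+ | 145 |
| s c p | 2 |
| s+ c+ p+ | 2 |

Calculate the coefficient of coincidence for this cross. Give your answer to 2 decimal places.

The two rarest classes, s c p and s+ c+ p+, are the double crossovers. Comparing them with the parentals, only the c allele has switched, so c is the middle locus and the order is p – c – s.
p–c: (48 + 4)/500 = 0.1040; c–s: (124 + 4)/500 = 0.2560.
Expected DCO frequency = 0.1040 × 0.2560 ≈ 0.02662; observed = 4/500 ≈ 0.00800.
Coefficient of coincidence = 0.00800/0.02662 ≈ 0.30.

0.30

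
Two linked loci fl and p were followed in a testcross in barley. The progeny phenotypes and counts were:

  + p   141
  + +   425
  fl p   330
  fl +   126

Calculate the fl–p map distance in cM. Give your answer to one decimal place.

The two most frequent classes, + + (425) and fl p (330), are the parental types, so the F1 was + + / fl p.
The recombinant classes are + p and fl +: 141 + 126 = 267.
Recombination frequency = 267/1022 = 0.2613 ≈ 26.1%, i.e. 26.1 cM.

26.1 cM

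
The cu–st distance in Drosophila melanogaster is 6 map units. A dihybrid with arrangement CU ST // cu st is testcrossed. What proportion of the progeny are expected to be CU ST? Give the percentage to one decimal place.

47.0%

A map distance of 6 map units corresponds to a recombination frequency of 0.060.
The F1 is CU ST / cu st, so CU ST is a parental gamete class with expected frequency (1 − r)/2 = 0.940/2 = 0.4700.
That is 0.4700 = 47.0% of the progeny.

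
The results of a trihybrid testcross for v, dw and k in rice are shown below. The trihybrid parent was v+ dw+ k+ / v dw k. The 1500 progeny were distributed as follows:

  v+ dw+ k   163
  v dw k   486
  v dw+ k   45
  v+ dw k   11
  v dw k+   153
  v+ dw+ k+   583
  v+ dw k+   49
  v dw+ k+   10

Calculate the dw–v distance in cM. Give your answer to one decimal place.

7.7 cM

The two rarest classes, v dw+ k+ and v+ dw k, are the double crossovers. Comparing them with the parentals, only the v allele has switched, so v is the middle locus and the order is k – v – dw.
Crossovers in the v–dw interval produce the single-crossover classes v+ dw k+ and v dw+ k (49 + 45 = 94) plus the double crossovers (21).
RF(v–dw) = (94 + 21) / 1500 = 115/1500 = 0.0767 → 7.7 cM.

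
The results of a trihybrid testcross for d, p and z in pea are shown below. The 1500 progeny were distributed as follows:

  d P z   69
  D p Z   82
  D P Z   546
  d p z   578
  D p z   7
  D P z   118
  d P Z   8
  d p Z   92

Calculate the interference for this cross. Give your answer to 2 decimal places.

The two most frequent reciprocal classes, D P Z and d p z, are the parental types, so the F1 was D P Z / d p z.
The two rarest classes, d P Z and D p z, are the double crossovers. Comparing them with the parentals, only the d allele has switched, so d is the middle locus and the order is p – d – z.
p–d: (151 + 15)/1500 = 0.1107; d–z: (210 + 15)/1500 = 0.1500.
Expected DCO frequency = 0.1107 × 0.1500 ≈ 0.01661; observed = 15/1500 ≈ 0.01000.
Coefficient of coincidence = 0.01000/0.01661 ≈ 0.60; interference = 1 − 0.60 = 0.40.

0.40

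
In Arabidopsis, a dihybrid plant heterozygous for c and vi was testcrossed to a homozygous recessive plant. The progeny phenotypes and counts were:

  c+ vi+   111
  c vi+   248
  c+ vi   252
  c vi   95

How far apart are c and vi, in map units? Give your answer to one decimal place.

The two most frequent classes, c+ vi (252) and c vi+ (248), are the parental types, so the F1 was c+ vi / c vi+.
The recombinant classes are c+ vi+ and c vi: 111 + 95 = 206.
Recombination frequency = 206/706 = 0.2918 ≈ 29.2%, i.e. 29.2 map units.

29.2 map units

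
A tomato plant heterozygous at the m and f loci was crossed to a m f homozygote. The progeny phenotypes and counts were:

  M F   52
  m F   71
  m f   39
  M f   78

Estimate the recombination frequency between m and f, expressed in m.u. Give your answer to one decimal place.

37.9 m.u.

The two most frequent classes, M f (78) and m F (71), are the parental types, so the F1 was M f / m F.
The recombinant classes are M F and m f: 52 + 39 = 91.
Recombination frequency = 91/240 = 0.3792 ≈ 37.9%, i.e. 37.9 m.u.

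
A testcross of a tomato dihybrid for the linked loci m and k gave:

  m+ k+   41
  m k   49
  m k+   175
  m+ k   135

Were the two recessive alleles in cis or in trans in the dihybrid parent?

The two most frequent classes are m+ k (135) and m k+ (175); these are the parental (non-recombinant) types.
So the F1 carried m+ k on one chromosome and m k+ on the other — the recessive alleles are on opposite chromosomes (trans / repulsion).

trans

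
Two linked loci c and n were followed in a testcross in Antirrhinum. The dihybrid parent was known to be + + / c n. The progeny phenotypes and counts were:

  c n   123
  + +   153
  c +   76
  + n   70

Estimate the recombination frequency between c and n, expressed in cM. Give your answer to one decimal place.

34.6 cM

The recombinant classes are + n and c +: 70 + 76 = 146.
Recombination frequency = 146/422 = 0.3460 ≈ 34.6%, i.e. 34.6 cM.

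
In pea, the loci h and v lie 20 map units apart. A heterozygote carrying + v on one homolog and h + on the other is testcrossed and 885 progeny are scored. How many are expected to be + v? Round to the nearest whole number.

A map distance of 20 map units corresponds to a recombination frequency of 0.200.
The F1 is + v / h +, so + v is a parental gamete class with expected frequency (1 − r)/2 = 0.800/2 = 0.4000.
Expected number = 0.4000 × 885 = 354.00 ≈ 354.

354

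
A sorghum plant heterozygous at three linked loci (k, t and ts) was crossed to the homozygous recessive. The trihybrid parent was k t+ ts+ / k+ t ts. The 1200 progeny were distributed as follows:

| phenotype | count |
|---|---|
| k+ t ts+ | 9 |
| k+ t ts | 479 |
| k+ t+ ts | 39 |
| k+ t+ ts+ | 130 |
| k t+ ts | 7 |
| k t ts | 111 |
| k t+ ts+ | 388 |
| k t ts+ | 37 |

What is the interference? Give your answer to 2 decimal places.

The two rarest classes, k t+ ts and k+ t ts+, are the double crossovers. Comparing them with the parentals, only the ts allele has switched, so ts is the middle locus and the order is k – ts – t.
k–ts: (241 + 16)/1200 = 0.2142; ts–t: (76 + 16)/1200 = 0.0767.
Expected DCO frequency = 0.2142 × 0.0767 ≈ 0.01643; observed = 16/1200 ≈ 0.01333.
Coefficient of coincidence = 0.01333/0.01643 ≈ 0.81; interference = 1 − 0.81 = 0.19.

0.19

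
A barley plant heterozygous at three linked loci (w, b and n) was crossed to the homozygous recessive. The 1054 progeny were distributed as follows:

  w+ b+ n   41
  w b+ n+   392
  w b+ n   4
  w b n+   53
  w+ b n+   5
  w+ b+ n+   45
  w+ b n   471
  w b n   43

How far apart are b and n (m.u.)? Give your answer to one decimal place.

9.8 m.u.

The two most frequent reciprocal classes, w b+ n+ and w+ b n, are the parental types, so the F1 was w b+ n+ / w+ b n.
The two rarest classes, w b+ n and w+ b n+, are the double crossovers. Comparing them with the parentals, only the n allele has switched, so n is the middle locus and the order is w – n – b.
Crossovers in the n–b interval produce the single-crossover classes w b n+ and w+ b+ n (53 + 41 = 94) plus the double crossovers (9).
RF(n–b) = (94 + 9) / 1054 = 103/1054 = 0.0977 → 9.8 m.u.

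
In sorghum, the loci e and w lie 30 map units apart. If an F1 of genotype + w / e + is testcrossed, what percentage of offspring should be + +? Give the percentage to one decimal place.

15.0%

A map distance of 30 map units corresponds to a recombination frequency of 0.300.
The F1 is + w / e +, so + + is a recombinant gamete class with expected frequency r/2 = 0.300/2 = 0.1500.
That is 0.1500 = 15.0% of the progeny.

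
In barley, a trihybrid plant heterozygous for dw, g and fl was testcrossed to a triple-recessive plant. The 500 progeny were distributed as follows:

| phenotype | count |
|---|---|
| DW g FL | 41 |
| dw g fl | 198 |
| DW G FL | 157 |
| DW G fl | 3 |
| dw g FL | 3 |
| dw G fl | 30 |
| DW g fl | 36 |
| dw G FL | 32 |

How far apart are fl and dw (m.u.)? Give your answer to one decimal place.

14.8 m.u.

The two most frequent reciprocal classes, DW G FL and dw g fl, are the parental types, so the F1 was DW G FL / dw g fl.
The two rarest classes, DW G fl and dw g FL, are the double crossovers. Comparing them with the parentals, only the fl allele has switched, so fl is the middle locus and the order is g – fl – dw.
Crossovers in the fl–dw interval produce the single-crossover classes dw G FL and DW g fl (32 + 36 = 68) plus the double crossovers (6).
RF(fl–dw) = (68 + 6) / 500 = 74/500 = 0.1480 → 14.8 m.u.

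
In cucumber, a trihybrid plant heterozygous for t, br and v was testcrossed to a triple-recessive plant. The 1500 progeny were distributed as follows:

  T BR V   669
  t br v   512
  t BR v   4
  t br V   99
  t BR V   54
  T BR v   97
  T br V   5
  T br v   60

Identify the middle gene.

The two most frequent reciprocal classes, t br v and T BR V, are the parental types, so the F1 was t br v / T BR V.
The two rarest classes, t BR v and T br V, are the double crossovers. Comparing them with the parentals, only the br allele has switched, so br is the middle locus and the order is t – br – v.

br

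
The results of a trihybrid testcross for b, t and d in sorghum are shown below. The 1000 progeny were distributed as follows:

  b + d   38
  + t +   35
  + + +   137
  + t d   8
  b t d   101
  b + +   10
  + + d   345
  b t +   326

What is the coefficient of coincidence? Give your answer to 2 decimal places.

0.77

The two most frequent reciprocal classes, + + d and b t +, are the parental types, so the F1 was + + d / b t +.
The two rarest classes, + t d and b + +, are the double crossovers. Comparing them with the parentals, only the t allele has switched, so t is the middle locus and the order is b – t – d.
b–t: (73 + 18)/1000 = 0.0910; t–d: (238 + 18)/1000 = 0.2560.
Expected DCO frequency = 0.0910 × 0.2560 ≈ 0.02330; observed = 18/1000 ≈ 0.01800.
Coefficient of coincidence = 0.01800/0.02330 ≈ 0.77.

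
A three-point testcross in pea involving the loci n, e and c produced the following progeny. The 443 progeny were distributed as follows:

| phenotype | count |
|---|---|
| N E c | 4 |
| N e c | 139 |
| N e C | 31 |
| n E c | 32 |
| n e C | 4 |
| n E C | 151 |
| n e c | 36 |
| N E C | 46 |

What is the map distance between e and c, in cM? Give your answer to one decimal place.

16.0 cM

The two most frequent reciprocal classes, n E C and N e c, are the parental types, so the F1 was n E C / N e c.
The two rarest classes, n e C and N E c, are the double crossovers. Comparing them with the parentals, only the e allele has switched, so e is the middle locus and the order is c – e – n.
Crossovers in the c–e interval produce the single-crossover classes n E c and N e C (32 + 31 = 63) plus the double crossovers (8).
RF(c–e) = (63 + 8) / 443 = 71/443 = 0.1603 → 16.0 cM.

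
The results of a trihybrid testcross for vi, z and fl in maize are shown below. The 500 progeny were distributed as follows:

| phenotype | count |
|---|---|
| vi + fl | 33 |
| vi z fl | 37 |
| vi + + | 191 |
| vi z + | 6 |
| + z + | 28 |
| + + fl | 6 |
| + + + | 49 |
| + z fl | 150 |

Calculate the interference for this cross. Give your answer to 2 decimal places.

0.16

The two most frequent reciprocal classes, + z fl and vi + +, are the parental types, so the F1 was + z fl / vi + +.
The two rarest classes, + + fl and vi z +, are the double crossovers. Comparing them with the parentals, only the z allele has switched, so z is the middle locus and the order is fl – z – vi.
fl–z: (61 + 12)/500 = 0.1460; z–vi: (86 + 12)/500 = 0.1960.
Expected DCO frequency = 0.1460 × 0.1960 ≈ 0.02862; observed = 12/500 ≈ 0.02400.
Coefficient of coincidence = 0.02400/0.02862 ≈ 0.84; interference = 1 − 0.84 = 0.16.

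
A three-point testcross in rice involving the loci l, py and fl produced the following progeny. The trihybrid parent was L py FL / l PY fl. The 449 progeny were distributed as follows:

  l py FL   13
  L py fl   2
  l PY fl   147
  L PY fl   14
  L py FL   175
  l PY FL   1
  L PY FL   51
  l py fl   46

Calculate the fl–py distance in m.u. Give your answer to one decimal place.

22.3 m.u.

The two rarest classes, L py fl and l PY FL, are the double crossovers. Comparing them with the parentals, only the fl allele has switched, so fl is the middle locus and the order is l – fl – py.
Crossovers in the fl–py interval produce the single-crossover classes L PY FL and l py fl (51 + 46 = 97) plus the double crossovers (3).
RF(fl–py) = (97 + 3) / 449 = 100/449 = 0.2227 → 22.3 m.u.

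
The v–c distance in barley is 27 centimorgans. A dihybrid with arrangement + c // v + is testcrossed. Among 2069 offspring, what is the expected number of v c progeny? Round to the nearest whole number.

279

A map distance of 27 centimorgans corresponds to a recombination frequency of 0.270.
The F1 is + c / v +, so v c is a recombinant gamete class with expected frequency r/2 = 0.270/2 = 0.1350.
Expected number = 0.1350 × 2069 = 279.31 ≈ 279.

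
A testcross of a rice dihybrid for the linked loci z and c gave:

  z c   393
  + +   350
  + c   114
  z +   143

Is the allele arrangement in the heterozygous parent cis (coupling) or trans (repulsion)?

The two most frequent classes are + + (350) and z c (393); these are the parental (non-recombinant) types.
So the F1 carried + + on one chromosome and z c on the other — the recessive alleles are on the same chromosome (cis / coupling).

cis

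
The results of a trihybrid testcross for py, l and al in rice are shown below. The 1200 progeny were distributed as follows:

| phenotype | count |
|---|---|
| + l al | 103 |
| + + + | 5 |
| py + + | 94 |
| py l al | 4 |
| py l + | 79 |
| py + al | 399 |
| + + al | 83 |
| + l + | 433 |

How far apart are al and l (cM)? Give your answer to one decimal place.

The two most frequent reciprocal classes, + l + and py + al, are the parental types, so the F1 was + l + / py + al.
The two rarest classes, + + + and py l al, are the double crossovers. Comparing them with the parentals, only the l allele has switched, so l is the middle locus and the order is al – l – py.
Crossovers in the al–l interval produce the single-crossover classes + l al and py + + (103 + 94 = 197) plus the double crossovers (9).
RF(al–l) = (197 + 9) / 1200 = 206/1200 = 0.1717 → 17.2 cM.

17.2 cM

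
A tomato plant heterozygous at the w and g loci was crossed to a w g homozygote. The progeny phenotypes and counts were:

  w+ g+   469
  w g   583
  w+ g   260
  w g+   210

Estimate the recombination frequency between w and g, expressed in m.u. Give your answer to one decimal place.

30.9 m.u.

The two most frequent classes, w+ g+ (469) and w g (583), are the parental types, so the F1 was w+ g+ / w g.
The recombinant classes are w+ g and w g+: 260 + 210 = 470.
Recombination frequency = 470/1522 = 0.3088 ≈ 30.9%, i.e. 30.9 m.u.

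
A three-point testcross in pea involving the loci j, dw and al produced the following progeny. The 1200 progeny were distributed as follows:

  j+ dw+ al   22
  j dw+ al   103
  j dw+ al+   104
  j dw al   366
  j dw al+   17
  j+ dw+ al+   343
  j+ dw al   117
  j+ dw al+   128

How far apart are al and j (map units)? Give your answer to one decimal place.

The two most frequent reciprocal classes, j+ dw+ al+ and j dw al, are the parental types, so the F1 was j+ dw+ al+ / j dw al.
The two rarest classes, j+ dw+ al and j dw al+, are the double crossovers. Comparing them with the parentals, only the al allele has switched, so al is the middle locus and the order is j – al – dw.
Crossovers in the j–al interval produce the single-crossover classes j dw+ al+ and j+ dw al (104 + 117 = 221) plus the double crossovers (39).
RF(j–al) = (221 + 39) / 1200 = 260/1200 = 0.2167 → 21.7 map units.

21.7 map units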